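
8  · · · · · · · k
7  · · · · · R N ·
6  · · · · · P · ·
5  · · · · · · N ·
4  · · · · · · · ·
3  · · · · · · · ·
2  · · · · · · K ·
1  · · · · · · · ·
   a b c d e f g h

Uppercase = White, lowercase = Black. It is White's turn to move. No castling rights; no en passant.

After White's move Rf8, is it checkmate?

After Rf8: black king on h8; in check: yes, from the white rook on f8.
King squares — g7: attacked by Pf6; h7: attacked by Ng5; g8: attacked by Rf8.
Black has no legal moves → checkmate.

yes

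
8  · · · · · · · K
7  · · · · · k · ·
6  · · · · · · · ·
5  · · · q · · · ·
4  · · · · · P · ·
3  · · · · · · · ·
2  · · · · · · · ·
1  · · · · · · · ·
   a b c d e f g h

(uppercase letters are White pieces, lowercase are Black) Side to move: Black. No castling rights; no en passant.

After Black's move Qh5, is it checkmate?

yes

After Qh5: white king on h8; in check: yes, from the black queen on h5.
King squares — g7: attacked by Kf7; h7: attacked by Qh5; g8: attacked by Kf7.
White has no legal moves → checkmate.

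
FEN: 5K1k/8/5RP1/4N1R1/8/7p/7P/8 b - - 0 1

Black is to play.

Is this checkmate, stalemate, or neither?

stalemate

Black to move; black king on h8.
In check: no.
King squares — g7: attacked by Kf8; h7: attacked by Pg6; g8: attacked by Kf8.
Legal moves for Black: none.
Not in check and no legal moves → stalemate.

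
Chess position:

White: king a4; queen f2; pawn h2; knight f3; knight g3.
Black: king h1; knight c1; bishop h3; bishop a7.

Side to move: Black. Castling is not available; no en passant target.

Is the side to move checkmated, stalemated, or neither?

checkmate

Black to move; black king on h1.
In check: yes, from the white knight on g3.
King squares — g1: attacked by Qf2; g2: attacked by Qf2; h2: attacked by Qf2.
Legal moves for Black: none.
In check with no legal moves → checkmate.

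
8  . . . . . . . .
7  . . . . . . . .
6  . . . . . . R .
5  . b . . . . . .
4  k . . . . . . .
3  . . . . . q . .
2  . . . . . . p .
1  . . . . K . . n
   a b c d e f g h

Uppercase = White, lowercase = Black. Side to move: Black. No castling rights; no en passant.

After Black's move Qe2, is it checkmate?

After Qe2: white king on e1; in check: yes, from the black queen on e2.
King squares — d1: attacked by Qe2; f1: attacked by Qe2; d2: attacked by Qe2; e2: attacked by Bb5; f2: attacked by Nh1.
White has no legal moves → checkmate.

yes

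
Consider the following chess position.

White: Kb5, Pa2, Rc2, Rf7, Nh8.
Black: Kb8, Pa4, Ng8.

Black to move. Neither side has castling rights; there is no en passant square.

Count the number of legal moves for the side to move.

Black to move; king on b8.
In check: no.
Legal moves: Ne7, Nh6, Nf6, Ka8, a3.
Count: 5.

5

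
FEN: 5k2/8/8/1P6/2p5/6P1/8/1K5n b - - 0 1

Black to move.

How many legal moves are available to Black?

8

Black to move; king on f8.
In check: no.
Legal moves: Kg8, Ke8, Kg7, Kf7, Ke7, Nxg3, Nf2, c3.
Count: 8.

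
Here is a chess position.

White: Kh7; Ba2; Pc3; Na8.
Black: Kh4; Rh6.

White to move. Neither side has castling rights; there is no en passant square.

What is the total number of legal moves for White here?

3

White to move; king on h7.
In check: yes, from the black rook on h6.
Legal moves: Kg8, Kg7, Kxh6.
Count: 3.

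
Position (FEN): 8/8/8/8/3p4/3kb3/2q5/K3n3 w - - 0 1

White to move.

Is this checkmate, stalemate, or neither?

stalemate

White to move; white king on a1.
In check: no.
King squares — b1: attacked by Qc2; a2: attacked by Qc2; b2: attacked by Qc2.
Legal moves for White: none.
Not in check and no legal moves → stalemate.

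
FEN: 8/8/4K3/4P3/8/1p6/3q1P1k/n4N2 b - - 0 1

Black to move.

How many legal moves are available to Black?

4

Black to move; king on h2.
In check: yes, from the white knight on f1.
Legal moves: Kh3, Kg2, Kh1, Kg1.
Count: 4.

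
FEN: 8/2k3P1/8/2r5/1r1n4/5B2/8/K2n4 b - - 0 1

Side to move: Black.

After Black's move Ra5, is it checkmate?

yes

After Ra5: white king on a1; in check: yes, from the black rook on a5.
King squares — b1: attacked by Rb4; a2: attacked by Ra5; b2: attacked by Nd1.
White has no legal moves → checkmate.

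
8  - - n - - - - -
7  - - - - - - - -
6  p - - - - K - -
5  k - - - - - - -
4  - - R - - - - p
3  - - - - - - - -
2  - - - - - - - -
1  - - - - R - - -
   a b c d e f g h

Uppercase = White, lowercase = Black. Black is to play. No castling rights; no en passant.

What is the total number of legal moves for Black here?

Black to move; king on a5.
In check: no.
Legal moves: Ne7, Na7, Nd6, Nb6, Kb6, Kb5, h3.
Count: 7.

7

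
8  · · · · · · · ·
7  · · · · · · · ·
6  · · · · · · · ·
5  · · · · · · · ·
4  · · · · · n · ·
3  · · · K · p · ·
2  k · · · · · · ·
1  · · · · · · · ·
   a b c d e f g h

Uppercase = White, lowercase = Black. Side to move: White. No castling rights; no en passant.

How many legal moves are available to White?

7

White to move; king on d3.
In check: yes, from the black knight on f4.
Legal moves: Ke4, Kd4, Kc4, Ke3, Kc3, Kd2, Kc2.
Count: 7.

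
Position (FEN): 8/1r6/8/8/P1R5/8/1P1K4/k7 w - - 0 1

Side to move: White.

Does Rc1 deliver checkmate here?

After Rc1: black king on a1; in check: yes, from the white rook on c1.
Black has 2 legal replies: Kxb2, Ka2.
In check but a legal move exists → not checkmate.

no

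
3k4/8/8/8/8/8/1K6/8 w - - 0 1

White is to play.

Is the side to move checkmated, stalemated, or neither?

White to move; white king on b2.
In check: no.
Legal moves for White: Kc3, Kb3, Ka3, Kc2, Ka2, Kc1, Kb1, Ka1.
White has 8 legal moves and is not in check → neither.

neither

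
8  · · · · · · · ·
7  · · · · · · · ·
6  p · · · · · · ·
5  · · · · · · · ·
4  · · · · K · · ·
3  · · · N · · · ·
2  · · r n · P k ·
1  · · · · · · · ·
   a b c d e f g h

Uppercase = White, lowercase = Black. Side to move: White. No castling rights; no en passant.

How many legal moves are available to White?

6

White to move; king on e4.
In check: yes, from the black knight on d2.
Legal moves: Kf5, Ke5, Kd5, Kf4, Kd4, Ke3.
Count: 6.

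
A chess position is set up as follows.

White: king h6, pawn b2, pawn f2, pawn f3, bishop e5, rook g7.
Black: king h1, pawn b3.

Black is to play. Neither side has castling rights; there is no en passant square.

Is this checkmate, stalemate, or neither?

Black to move; black king on h1.
In check: no.
King squares — g1: attacked by Rg7; g2: attacked by Rg7; h2: attacked by Be5.
Legal moves for Black: none.
Not in check and no legal moves → stalemate.

stalemate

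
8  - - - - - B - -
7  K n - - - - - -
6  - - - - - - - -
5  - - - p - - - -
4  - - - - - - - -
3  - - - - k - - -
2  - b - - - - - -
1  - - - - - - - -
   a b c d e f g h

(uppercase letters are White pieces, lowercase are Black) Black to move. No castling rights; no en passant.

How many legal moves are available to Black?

Black to move; king on e3.
In check: no.
Legal moves: Nd8, Nd6, Nc5, Na5, Kf4, Ke4, Kd4, Kf3, Kd3, Kf2, Ke2, Kd2, Bh8, Bg7, Bf6, Be5, Bd4+, Bc3, Ba3, Bc1, Ba1, d4.
Count: 22.

22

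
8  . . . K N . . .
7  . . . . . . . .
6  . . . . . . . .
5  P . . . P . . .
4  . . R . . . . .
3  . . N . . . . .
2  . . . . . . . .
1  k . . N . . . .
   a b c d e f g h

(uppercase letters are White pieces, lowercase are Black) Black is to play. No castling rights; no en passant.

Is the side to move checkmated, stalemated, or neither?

Black to move; black king on a1.
In check: no.
King squares — b1: attacked by Nc3; a2: attacked by Nc3; b2: attacked by Nd1.
Legal moves for Black: none.
Not in check and no legal moves → stalemate.

stalemate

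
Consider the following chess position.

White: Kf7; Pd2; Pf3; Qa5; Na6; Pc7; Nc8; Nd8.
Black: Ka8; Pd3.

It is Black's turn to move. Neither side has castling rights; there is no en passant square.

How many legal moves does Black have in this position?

Black to move; king on a8.
In check: no.
Legal moves: none.
Count: 0.

0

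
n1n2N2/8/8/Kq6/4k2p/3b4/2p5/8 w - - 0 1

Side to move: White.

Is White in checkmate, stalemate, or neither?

White to move; white king on a5.
In check: yes, from the black queen on b5.
King squares — a4: attacked by Qb5; b4: attacked by Qb5; b5: attacked by Bd3; a6: attacked by Qb5; b6: attacked by Qb5.
Legal moves for White: none.
In check with no legal moves → checkmate.

checkmate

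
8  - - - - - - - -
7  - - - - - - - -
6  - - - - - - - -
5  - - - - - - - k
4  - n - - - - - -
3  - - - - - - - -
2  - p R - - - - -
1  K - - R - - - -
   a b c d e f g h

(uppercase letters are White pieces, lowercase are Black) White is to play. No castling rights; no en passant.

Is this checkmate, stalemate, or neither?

White to move; white king on a1.
In check: yes, from the black pawn on b2.
King squares — b1: available; a2: attacked by Nb4; b2: available.
Legal moves for White: Kxb2, Kb1, Rxb2.
White is in check but has 3 legal moves → neither.

neither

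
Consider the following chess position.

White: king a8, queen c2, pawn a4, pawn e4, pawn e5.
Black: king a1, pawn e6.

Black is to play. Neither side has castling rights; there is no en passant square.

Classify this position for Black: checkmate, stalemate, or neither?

stalemate

Black to move; black king on a1.
In check: no.
King squares — b1: attacked by Qc2; a2: attacked by Qc2; b2: attacked by Qc2.
Legal moves for Black: none.
Not in check and no legal moves → stalemate.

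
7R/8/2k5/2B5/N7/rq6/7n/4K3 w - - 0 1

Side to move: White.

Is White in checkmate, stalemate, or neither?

neither

White to move; white king on e1.
In check: no.
Legal moves for White include: Rg8, Rf8, Re8, Rd8, Rc8+, Rb8, Ra8, Rh7, Rh6+, Rh5, Rh4, Rh3, Rxh2, Bf8, Be7, Ba7, Bd6, Bb6, ... (list truncated; more exist).
White has legal moves and is not in check → neither.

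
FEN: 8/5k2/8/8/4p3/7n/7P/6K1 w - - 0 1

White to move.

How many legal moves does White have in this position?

White to move; king on g1.
In check: yes, from the black knight on h3.
Legal moves: Kg2, Kh1, Kf1.
Count: 3.

3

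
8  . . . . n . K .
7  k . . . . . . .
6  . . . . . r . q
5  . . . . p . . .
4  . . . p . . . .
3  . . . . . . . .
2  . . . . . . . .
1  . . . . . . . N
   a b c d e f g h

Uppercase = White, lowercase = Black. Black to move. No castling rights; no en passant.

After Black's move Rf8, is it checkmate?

yes

After Rf8: white king on g8; in check: yes, from the black rook on f8.
King squares — f7: attacked by Rf8; g7: attacked by Qh6; h7: attacked by Qh6; f8: attacked by Qh6; h8: attacked by Qh6.
White has no legal moves → checkmate.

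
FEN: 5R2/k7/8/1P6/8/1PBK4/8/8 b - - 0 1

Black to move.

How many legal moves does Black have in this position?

2

Black to move; king on a7.
In check: no.
Legal moves: Kb7, Kb6.
Count: 2.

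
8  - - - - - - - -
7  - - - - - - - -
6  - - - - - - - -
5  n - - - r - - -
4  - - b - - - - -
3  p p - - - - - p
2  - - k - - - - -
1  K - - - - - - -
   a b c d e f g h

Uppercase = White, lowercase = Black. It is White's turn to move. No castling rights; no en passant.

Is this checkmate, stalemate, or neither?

White to move; white king on a1.
In check: no.
King squares — b1: attacked by Kc2; a2: attacked by Pb3; b2: attacked by Kc2.
Legal moves for White: none.
Not in check and no legal moves → stalemate.

stalemate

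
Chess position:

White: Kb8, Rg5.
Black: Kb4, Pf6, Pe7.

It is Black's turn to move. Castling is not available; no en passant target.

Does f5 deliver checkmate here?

no

After f5: white king on b8; in check: no.
White is not in check, so this cannot be checkmate.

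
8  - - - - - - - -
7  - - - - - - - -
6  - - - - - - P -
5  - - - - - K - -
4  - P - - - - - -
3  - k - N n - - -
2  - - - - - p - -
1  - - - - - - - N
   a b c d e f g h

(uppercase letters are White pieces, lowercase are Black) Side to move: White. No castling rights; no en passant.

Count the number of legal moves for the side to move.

6

White to move; king on f5.
In check: yes, from the black knight on e3.
Legal moves: Kf6, Ke6, Kg5, Ke5, Kf4, Ke4.
Count: 6.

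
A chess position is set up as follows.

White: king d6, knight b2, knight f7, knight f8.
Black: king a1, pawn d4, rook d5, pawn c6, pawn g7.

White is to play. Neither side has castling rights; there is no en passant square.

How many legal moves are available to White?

White to move; king on d6.
In check: yes, from the black rook on d5.
Legal moves: Ke7, Kc7, Ke6, Kxc6.
Count: 4.

4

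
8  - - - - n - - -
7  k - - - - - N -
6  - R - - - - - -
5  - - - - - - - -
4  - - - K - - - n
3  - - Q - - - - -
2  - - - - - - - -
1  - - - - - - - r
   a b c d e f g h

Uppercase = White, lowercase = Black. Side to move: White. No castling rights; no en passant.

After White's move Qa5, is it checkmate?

yes

After Qa5: black king on a7; in check: yes, from the white queen on a5.
King squares — a6: attacked by Qa5; b6: attacked by Qa5; b7: attacked by Rb6; a8: attacked by Qa5; b8: attacked by Rb6.
Black has no legal moves → checkmate.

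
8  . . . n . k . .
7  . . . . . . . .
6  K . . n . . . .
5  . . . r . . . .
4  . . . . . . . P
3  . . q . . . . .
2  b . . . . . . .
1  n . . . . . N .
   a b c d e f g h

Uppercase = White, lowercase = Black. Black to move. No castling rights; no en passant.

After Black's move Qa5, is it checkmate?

yes

After Qa5: white king on a6; in check: yes, from the black queen on a5.
King squares — a5: attacked by Rd5; b5: attacked by Qa5; b6: attacked by Qa5; a7: attacked by Qa5; b7: attacked by Nd6.
White has no legal moves → checkmate.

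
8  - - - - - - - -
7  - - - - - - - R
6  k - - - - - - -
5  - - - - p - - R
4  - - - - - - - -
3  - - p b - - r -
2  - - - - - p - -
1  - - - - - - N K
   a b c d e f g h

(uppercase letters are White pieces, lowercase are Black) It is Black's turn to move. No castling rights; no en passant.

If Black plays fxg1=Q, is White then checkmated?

yes

After fxg1=Q: white king on h1; in check: yes, from the black queen on g1.
King squares — g1: attacked by Rg3; g2: attacked by Qg1; h2: attacked by Qg1.
White has no legal moves → checkmate.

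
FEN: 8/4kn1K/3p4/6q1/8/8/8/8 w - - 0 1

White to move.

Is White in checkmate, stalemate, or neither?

stalemate

White to move; white king on h7.
In check: no.
King squares — g6: attacked by Qg5; h6: attacked by Qg5; g7: attacked by Qg5; g8: attacked by Qg5; h8: attacked by Nf7.
Legal moves for White: none.
Not in check and no legal moves → stalemate.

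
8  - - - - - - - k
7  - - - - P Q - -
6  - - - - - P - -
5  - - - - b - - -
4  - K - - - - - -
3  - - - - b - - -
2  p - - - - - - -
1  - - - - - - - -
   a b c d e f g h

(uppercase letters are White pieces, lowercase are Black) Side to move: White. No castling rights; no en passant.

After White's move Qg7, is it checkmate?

yes

After Qg7: black king on h8; in check: yes, from the white queen on g7.
King squares — g7: attacked by Pf6; h7: attacked by Qg7; g8: attacked by Qg7.
Black has no legal moves → checkmate.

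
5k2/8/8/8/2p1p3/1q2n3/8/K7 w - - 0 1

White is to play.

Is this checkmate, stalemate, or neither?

stalemate

White to move; white king on a1.
In check: no.
King squares — b1: attacked by Qb3; a2: attacked by Qb3; b2: attacked by Qb3.
Legal moves for White: none.
Not in check and no legal moves → stalemate.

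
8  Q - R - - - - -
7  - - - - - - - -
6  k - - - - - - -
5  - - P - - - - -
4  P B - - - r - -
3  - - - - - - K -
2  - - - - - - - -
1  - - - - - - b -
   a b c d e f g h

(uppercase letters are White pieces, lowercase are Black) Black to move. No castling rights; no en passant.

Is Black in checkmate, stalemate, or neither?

Black to move; black king on a6.
In check: yes, from the white queen on a8.
King squares — a5: attacked by Bb4; b5: attacked by Pa4; b6: attacked by Pc5; a7: attacked by Qa8; b7: attacked by Qa8.
Legal moves for Black: none.
In check with no legal moves → checkmate.

checkmate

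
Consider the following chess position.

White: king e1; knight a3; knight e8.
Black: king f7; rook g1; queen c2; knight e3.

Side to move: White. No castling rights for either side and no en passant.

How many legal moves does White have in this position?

0

White to move; king on e1.
In check: yes, from the black rook on g1.
Legal moves: none.
Count: 0.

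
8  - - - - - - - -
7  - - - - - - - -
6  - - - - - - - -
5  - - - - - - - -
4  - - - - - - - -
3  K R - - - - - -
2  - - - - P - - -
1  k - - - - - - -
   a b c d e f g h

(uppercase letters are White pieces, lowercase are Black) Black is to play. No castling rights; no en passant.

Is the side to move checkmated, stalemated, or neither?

Black to move; black king on a1.
In check: no.
King squares — b1: attacked by Rb3; a2: attacked by Ka3; b2: attacked by Ka3.
Legal moves for Black: none.
Not in check and no legal moves → stalemate.

stalemate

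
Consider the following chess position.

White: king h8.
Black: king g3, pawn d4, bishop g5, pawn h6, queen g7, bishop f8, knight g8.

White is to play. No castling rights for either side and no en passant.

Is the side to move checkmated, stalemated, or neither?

checkmate

White to move; white king on h8.
In check: yes, from the black queen on g7.
King squares — g7: attacked by Bf8; h7: attacked by Qg7; g8: attacked by Qg7.
Legal moves for White: none.
In check with no legal moves → checkmate.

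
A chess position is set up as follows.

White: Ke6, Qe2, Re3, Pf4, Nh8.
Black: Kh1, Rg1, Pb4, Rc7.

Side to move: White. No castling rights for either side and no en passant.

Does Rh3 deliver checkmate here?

After Rh3: black king on h1; in check: yes, from the white rook on h3.
King squares — g1: own rook; g2: attacked by Qe2; h2: attacked by Qe2.
Black has no legal moves → checkmate.

yes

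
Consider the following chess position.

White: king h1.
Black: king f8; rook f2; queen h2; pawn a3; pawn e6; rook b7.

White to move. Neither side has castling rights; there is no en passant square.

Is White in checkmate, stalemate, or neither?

checkmate

White to move; white king on h1.
In check: yes, from the black queen on h2.
King squares — g1: attacked by Qh2; g2: attacked by Rf2; h2: attacked by Rf2.
Legal moves for White: none.
In check with no legal moves → checkmate.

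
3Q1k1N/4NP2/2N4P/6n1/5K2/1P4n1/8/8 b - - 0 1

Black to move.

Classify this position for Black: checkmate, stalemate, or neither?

Black to move; black king on f8.
In check: yes, from the white queen on d8.
King squares — e7: attacked by Nc6; f7: attacked by Nh8; g7: attacked by Ph6; e8: attacked by Pf7; g8: attacked by Ne7.
Legal moves for Black: none.
In check with no legal moves → checkmate.

checkmate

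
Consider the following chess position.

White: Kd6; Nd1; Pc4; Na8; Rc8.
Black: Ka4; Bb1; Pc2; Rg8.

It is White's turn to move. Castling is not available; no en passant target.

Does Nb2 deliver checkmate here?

After Nb2: black king on a4; in check: yes, from the white knight on b2.
Black has 4 legal replies: Ka5, Kb4, Kb3, Ka3.
In check but a legal move exists → not checkmate.

no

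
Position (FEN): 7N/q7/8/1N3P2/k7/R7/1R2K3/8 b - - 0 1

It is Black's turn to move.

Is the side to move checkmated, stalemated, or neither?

Black to move; black king on a4.
In check: yes, from the white rook on a3.
King squares — a3: attacked by Nb5; b3: attacked by Rb2; b4: attacked by Rb2; a5: attacked by Ra3; b5: attacked by Rb2.
Legal moves for Black: none.
In check with no legal moves → checkmate.

checkmate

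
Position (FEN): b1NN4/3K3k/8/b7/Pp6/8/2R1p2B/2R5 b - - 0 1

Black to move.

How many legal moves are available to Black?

20

Black to move; king on h7.
In check: no.
Legal moves: Bb7, Bc6+, Bd5, Be4, Bf3, Bg2, Bh1, Kh8, Kg8, Kg7, Kh6, Kg6, Bxd8, Bc7, Bb6, b3, e1=Q, e1=R, e1=B, e1=N.
Count: 20.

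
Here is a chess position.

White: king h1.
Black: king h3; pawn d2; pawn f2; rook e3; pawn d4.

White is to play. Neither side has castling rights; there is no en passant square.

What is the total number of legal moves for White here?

White to move; king on h1.
In check: no.
Legal moves: none.
Count: 0.

0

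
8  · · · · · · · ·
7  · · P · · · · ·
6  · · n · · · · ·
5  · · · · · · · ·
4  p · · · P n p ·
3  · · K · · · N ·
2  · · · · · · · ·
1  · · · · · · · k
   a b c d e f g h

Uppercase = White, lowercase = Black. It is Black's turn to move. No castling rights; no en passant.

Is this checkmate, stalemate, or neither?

neither

Black to move; black king on h1.
In check: yes, from the white knight on g3.
King squares — g1: available; g2: available; h2: available.
Legal moves for Black: Kh2, Kg2, Kg1.
Black is in check but has 3 legal moves → neither.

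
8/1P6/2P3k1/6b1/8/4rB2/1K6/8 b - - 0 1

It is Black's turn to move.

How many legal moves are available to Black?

Black to move; king on g6.
In check: no.
Legal moves: Kh7, Kg7, Kf7, Kh6, Kf6, Kf5, Bd8, Be7, Bh6, Bf6+, Bh4, Bf4, Re8, Re7, Re6, Re5, Re4, Rxf3, Rd3, Rc3, Rb3+, Ra3, Re2+, Re1.
Count: 24.

24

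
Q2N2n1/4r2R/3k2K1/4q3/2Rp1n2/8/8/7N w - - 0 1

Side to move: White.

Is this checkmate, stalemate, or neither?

checkmate

White to move; white king on g6.
In check: yes, from the black knight on f4.
King squares — f5: attacked by Qe5; g5: attacked by Qe5; h5: attacked by Nf4; f6: attacked by Qe5; h6: attacked by Ng8; f7: attacked by Re7; g7: attacked by Qe5; h7: own rook.
Legal moves for White: none.
In check with no legal moves → checkmate.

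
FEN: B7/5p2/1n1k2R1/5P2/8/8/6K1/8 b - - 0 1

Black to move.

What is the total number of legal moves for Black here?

7

Black to move; king on d6.
In check: yes, from the white rook on g6.
Legal moves: Ke7, Kd7, Kc7, Ke5, Kc5, fxg6, f6.
Count: 7.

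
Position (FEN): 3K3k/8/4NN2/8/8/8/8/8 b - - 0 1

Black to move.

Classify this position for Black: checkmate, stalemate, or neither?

stalemate

Black to move; black king on h8.
In check: no.
King squares — g7: attacked by Ne6; h7: attacked by Nf6; g8: attacked by Nf6.
Legal moves for Black: none.
Not in check and no legal moves → stalemate.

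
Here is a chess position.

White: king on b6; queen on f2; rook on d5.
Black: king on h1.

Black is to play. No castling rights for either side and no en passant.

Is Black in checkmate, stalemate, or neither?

stalemate

Black to move; black king on h1.
In check: no.
King squares — g1: attacked by Qf2; g2: attacked by Qf2; h2: attacked by Qf2.
Legal moves for Black: none.
Not in check and no legal moves → stalemate.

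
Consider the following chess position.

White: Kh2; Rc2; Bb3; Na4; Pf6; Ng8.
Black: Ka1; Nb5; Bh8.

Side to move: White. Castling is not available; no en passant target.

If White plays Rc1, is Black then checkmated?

After Rc1: black king on a1; in check: yes, from the white rook on c1.
King squares — b1: attacked by Rc1; a2: attacked by Bb3; b2: attacked by Na4.
Black has no legal moves → checkmate.

yes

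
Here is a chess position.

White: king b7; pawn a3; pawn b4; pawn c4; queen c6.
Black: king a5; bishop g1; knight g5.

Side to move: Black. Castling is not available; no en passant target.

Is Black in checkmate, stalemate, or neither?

checkmate

Black to move; black king on a5.
In check: yes, from the white pawn on b4.
King squares — a4: attacked by Qc6; b4: attacked by Pa3; b5: attacked by Pc4; a6: attacked by Qc6; b6: attacked by Qc6.
Legal moves for Black: none.
In check with no legal moves → checkmate.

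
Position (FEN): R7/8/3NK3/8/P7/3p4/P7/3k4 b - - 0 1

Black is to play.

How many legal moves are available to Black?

6

Black to move; king on d1.
In check: no.
Legal moves: Ke2, Kd2, Kc2, Ke1, Kc1, d2.
Count: 6.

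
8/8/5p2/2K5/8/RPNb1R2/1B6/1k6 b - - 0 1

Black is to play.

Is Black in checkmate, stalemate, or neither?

neither

Black to move; black king on b1.
In check: yes, from the white knight on c3.
Legal moves for Black: Kc2, Kxb2.
Black is in check but has 2 legal moves → neither.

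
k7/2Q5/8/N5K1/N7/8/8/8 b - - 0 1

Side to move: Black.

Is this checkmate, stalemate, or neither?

stalemate

Black to move; black king on a8.
In check: no.
King squares — a7: attacked by Qc7; b7: attacked by Na5; b8: attacked by Qc7.
Legal moves for Black: none.
Not in check and no legal moves → stalemate.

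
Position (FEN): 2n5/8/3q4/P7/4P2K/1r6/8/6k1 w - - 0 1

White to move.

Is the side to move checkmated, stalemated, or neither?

neither

White to move; white king on h4.
In check: no.
Legal moves for White: Kh5, Kg5, Kg4, a6, e5.
White has 5 legal moves and is not in check → neither.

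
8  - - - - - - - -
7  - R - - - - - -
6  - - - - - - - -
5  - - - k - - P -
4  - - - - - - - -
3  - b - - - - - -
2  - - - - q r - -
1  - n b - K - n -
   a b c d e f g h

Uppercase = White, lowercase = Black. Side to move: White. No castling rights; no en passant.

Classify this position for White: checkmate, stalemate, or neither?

checkmate

White to move; white king on e1.
In check: yes, from the black queen on e2.
King squares — d1: attacked by Qe2; f1: attacked by Qe2; d2: attacked by Nb1; e2: attacked by Ng1; f2: attacked by Qe2.
Legal moves for White: none.
In check with no legal moves → checkmate.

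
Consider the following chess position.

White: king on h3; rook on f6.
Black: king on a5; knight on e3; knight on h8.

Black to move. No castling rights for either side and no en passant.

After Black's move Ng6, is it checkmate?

After Ng6: white king on h3; in check: no.
White is not in check, so this cannot be checkmate.

no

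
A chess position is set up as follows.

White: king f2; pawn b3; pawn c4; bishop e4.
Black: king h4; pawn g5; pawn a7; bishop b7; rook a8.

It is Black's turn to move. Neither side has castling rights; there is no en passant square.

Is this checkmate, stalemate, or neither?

neither

Black to move; black king on h4.
In check: no.
Legal moves for Black: Rh8, Rg8, Rf8+, Re8, Rd8, Rc8, Rb8, Bc8, Bc6, Ba6, Bd5, Bxe4, Kh5, Kg4, Kh3, a6, g4, a5.
Black has 18 legal moves and is not in check → neither.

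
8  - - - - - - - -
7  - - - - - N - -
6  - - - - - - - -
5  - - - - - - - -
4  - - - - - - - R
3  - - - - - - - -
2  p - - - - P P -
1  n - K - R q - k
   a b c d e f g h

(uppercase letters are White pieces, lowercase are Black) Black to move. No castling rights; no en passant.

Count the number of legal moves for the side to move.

Black to move; king on h1.
In check: yes, from the white rook on h4.
Legal moves: Kxg2, Kg1.
Count: 2.

2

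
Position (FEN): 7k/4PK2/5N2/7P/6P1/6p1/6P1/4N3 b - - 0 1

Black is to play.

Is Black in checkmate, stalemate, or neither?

Black to move; black king on h8.
In check: no.
King squares — g7: attacked by Kf7; h7: attacked by Nf6; g8: attacked by Nf6.
Legal moves for Black: none.
Not in check and no legal moves → stalemate.

stalemate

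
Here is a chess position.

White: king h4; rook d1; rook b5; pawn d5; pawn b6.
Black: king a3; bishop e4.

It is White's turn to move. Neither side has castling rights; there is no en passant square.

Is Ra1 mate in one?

After Ra1: black king on a3; in check: yes, from the white rook on a1.
King squares — a2: attacked by Ra1; b2: attacked by Rb5; b3: attacked by Rb5; a4: attacked by Ra1; b4: attacked by Rb5.
Black has no legal moves → checkmate.

yes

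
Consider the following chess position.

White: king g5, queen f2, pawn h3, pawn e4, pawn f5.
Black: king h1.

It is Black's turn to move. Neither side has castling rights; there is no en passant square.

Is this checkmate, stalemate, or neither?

stalemate

Black to move; black king on h1.
In check: no.
King squares — g1: attacked by Qf2; g2: attacked by Qf2; h2: attacked by Qf2.
Legal moves for Black: none.
Not in check and no legal moves → stalemate.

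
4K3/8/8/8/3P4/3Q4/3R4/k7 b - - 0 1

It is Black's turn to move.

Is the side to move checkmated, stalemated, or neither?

stalemate

Black to move; black king on a1.
In check: no.
King squares — b1: attacked by Qd3; a2: attacked by Rd2; b2: attacked by Rd2.
Legal moves for Black: none.
Not in check and no legal moves → stalemate.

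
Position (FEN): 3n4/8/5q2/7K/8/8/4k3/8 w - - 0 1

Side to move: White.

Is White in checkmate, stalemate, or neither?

White to move; white king on h5.
In check: no.
Legal moves for White: Kg4.
White has 1 legal move and is not in check → neither.

neither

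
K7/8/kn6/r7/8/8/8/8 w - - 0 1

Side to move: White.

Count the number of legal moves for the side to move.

White to move; king on a8.
In check: yes, from the black knight on b6.
Legal moves: Kb8.
Count: 1.

1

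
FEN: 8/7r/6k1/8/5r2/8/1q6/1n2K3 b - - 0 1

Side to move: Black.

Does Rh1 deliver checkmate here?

yes

After Rh1: white king on e1; in check: yes, from the black rook on h1.
King squares — d1: attacked by Rh1; f1: attacked by Rh1; d2: attacked by Nb1; e2: attacked by Qb2; f2: attacked by Qb2.
White has no legal moves → checkmate.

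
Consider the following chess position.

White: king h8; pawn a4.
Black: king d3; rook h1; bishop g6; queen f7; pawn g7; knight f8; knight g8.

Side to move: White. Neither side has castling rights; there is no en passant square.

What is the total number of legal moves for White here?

0

White to move; king on h8.
In check: yes, from the black rook on h1.
Legal moves: none.
Count: 0.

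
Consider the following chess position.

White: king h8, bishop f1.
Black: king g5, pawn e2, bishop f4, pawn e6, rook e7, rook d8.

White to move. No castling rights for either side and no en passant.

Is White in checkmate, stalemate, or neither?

checkmate

White to move; white king on h8.
In check: yes, from the black rook on d8.
King squares — g7: attacked by Re7; h7: attacked by Re7; g8: attacked by Rd8.
Legal moves for White: none.
In check with no legal moves → checkmate.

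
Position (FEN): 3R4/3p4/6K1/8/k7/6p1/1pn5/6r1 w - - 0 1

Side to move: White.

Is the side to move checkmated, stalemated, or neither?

White to move; white king on g6.
In check: no.
Legal moves for White: Rh8, Rg8, Rf8, Re8, Rc8, Rb8, Ra8+, Rxd7, Kh7, Kg7, Kf7, Kh6, Kf6, Kh5, Kg5, Kf5.
White has 16 legal moves and is not in check → neither.

neither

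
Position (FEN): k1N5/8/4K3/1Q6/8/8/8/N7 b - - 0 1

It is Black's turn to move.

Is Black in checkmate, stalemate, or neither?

stalemate

Black to move; black king on a8.
In check: no.
King squares — a7: attacked by Nc8; b7: attacked by Qb5; b8: attacked by Qb5.
Legal moves for Black: none.
Not in check and no legal moves → stalemate.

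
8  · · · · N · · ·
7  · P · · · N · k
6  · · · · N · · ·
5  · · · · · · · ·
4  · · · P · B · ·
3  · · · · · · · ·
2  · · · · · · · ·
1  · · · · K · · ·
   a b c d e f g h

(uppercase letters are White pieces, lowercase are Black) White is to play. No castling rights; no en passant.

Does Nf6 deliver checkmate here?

After Nf6: black king on h7; in check: yes, from the white knight on f6.
Black has 1 legal reply: Kg6.
In check but a legal move exists → not checkmate.

no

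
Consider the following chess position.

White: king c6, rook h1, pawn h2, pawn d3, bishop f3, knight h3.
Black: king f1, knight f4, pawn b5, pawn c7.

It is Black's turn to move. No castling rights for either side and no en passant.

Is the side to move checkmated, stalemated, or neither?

checkmate

Black to move; black king on f1.
In check: yes, from the white rook on h1.
King squares — e1: attacked by Rh1; g1: attacked by Rh1; e2: attacked by Bf3; f2: attacked by Nh3; g2: attacked by Bf3.
Legal moves for Black: none.
In check with no legal moves → checkmate.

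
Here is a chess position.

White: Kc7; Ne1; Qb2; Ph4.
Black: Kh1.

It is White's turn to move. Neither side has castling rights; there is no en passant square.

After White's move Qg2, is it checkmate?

yes

After Qg2: black king on h1; in check: yes, from the white queen on g2.
King squares — g1: attacked by Qg2; g2: attacked by Ne1; h2: attacked by Qg2.
Black has no legal moves → checkmate.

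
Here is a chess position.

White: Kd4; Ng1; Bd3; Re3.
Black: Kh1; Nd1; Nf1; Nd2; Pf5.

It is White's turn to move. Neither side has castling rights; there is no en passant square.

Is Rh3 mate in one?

After Rh3: black king on h1; in check: yes, from the white rook on h3.
Black has 3 legal replies: Kg2, Kxg1, Nh2.
In check but a legal move exists → not checkmate.

no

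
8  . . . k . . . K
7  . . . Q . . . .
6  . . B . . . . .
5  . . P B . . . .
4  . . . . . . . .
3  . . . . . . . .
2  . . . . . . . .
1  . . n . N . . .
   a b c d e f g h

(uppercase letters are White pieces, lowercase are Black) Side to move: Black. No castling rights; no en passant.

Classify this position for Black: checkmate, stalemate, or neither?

Black to move; black king on d8.
In check: yes, from the white queen on d7.
King squares — c7: attacked by Qd7; d7: attacked by Bc6; e7: attacked by Qd7; c8: attacked by Qd7; e8: attacked by Qd7.
Legal moves for Black: none.
In check with no legal moves → checkmate.

checkmate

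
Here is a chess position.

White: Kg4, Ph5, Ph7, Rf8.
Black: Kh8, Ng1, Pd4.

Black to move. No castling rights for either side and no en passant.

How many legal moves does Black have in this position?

2

Black to move; king on h8.
In check: yes, from the white rook on f8.
Legal moves: Kxh7, Kg7.
Count: 2.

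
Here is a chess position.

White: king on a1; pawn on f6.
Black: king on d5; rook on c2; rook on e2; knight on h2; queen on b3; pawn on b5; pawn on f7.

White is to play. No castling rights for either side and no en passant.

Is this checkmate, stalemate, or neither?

stalemate

White to move; white king on a1.
In check: no.
King squares — b1: attacked by Qb3; a2: attacked by Rc2; b2: attacked by Rc2.
Legal moves for White: none.
Not in check and no legal moves → stalemate.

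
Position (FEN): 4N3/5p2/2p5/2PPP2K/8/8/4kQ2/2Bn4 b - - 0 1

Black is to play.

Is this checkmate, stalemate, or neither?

neither

Black to move; black king on e2.
In check: yes, from the white queen on f2.
King squares — d1: own knight; e1: attacked by Qf2; f1: attacked by Qf2; d2: attacked by Bc1; f2: available; d3: available; e3: attacked by Bc1; f3: attacked by Qf2.
Legal moves for Black: Kd3, Kxf2, Nxf2.
Black is in check but has 3 legal moves → neither.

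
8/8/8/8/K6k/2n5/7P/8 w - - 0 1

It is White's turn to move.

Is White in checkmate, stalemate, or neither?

neither

White to move; white king on a4.
In check: yes, from the black knight on c3.
Legal moves for White: Ka5, Kb4, Kb3, Ka3.
White is in check but has 4 legal moves → neither.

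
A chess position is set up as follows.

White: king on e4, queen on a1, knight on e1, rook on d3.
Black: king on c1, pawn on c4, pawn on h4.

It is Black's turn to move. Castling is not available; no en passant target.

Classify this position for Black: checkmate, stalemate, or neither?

checkmate

Black to move; black king on c1.
In check: yes, from the white queen on a1.
King squares — b1: attacked by Qa1; d1: attacked by Qa1; b2: attacked by Qa1; c2: attacked by Ne1; d2: attacked by Rd3.
Legal moves for Black: none.
In check with no legal moves → checkmate.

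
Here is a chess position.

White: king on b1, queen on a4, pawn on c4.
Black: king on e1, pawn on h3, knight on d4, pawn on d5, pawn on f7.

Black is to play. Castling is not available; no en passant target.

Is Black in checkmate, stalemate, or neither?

Black to move; black king on e1.
In check: no.
Legal moves for Black: Ne6, Nc6, Nf5, Nb5, Nf3, Nb3, Ne2, Nc2, Kf2, Ke2, Kd2, Kf1, dxc4, f6, h2, f5.
Black has 16 legal moves and is not in check → neither.

neither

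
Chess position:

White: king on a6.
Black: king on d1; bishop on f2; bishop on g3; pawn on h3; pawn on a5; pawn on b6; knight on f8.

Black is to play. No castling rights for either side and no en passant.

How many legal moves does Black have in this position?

24

Black to move; king on d1.
In check: no.
Legal moves: Nh7, Nd7, Ng6, Ne6, Bb8, Bc7, Bd6, Be5, Bh4, Bf4, Bh2, Bc5, Bd4, Be3, Bg1, Be1, Ke2, Kd2, Kc2, Ke1, Kc1, b5, a4, h2.
Count: 24.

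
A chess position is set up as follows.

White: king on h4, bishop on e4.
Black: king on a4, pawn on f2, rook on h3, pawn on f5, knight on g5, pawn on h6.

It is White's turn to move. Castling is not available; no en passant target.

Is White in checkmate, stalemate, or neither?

checkmate

White to move; white king on h4.
In check: yes, from the black rook on h3.
King squares — g3: attacked by Rh3; h3: attacked by Ng5; g4: attacked by Pf5; g5: attacked by Ph6; h5: attacked by Rh3.
Legal moves for White: none.
In check with no legal moves → checkmate.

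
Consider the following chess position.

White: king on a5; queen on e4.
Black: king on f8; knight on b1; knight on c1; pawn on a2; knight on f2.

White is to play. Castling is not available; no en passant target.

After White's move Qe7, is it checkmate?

After Qe7: black king on f8; in check: yes, from the white queen on e7.
Black has 2 legal replies: Kg8, Kxe7.
In check but a legal move exists → not checkmate.

no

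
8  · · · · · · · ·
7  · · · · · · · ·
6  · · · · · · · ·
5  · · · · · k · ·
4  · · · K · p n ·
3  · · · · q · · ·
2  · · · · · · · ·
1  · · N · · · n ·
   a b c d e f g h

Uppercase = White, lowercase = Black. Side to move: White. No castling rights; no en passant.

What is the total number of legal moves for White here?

White to move; king on d4.
In check: yes, from the black queen on e3.
Legal moves: Kd5, Kc4.
Count: 2.

2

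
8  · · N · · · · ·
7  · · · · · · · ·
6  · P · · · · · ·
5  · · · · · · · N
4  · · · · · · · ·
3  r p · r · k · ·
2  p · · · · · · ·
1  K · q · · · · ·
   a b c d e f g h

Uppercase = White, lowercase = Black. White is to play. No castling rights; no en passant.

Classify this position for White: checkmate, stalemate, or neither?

White to move; white king on a1.
In check: yes, from the black queen on c1.
King squares — b1: attacked by Qc1; a2: attacked by Ra3; b2: attacked by Qc1.
Legal moves for White: none.
In check with no legal moves → checkmate.

checkmate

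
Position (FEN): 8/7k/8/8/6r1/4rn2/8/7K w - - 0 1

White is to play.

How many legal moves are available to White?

White to move; king on h1.
In check: no.
Legal moves: none.
Count: 0.

0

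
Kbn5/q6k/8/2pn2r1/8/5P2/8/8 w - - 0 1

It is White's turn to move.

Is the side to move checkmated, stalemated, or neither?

White to move; white king on a8.
In check: yes, from the black queen on a7.
King squares — a7: attacked by Bb8; b7: attacked by Qa7; b8: attacked by Qa7.
Legal moves for White: none.
In check with no legal moves → checkmate.

checkmate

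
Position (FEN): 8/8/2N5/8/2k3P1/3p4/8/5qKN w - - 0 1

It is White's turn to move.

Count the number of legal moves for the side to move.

White to move; king on g1.
In check: yes, from the black queen on f1.
Legal moves: Kh2, Kxf1.
Count: 2.

2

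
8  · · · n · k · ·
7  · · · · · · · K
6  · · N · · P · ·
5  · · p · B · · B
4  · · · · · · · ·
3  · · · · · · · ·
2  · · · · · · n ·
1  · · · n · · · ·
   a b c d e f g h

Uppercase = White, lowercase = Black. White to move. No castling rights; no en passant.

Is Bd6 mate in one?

yes

After Bd6: black king on f8; in check: yes, from the white bishop on d6.
King squares — e7: attacked by Nc6; f7: attacked by Bh5; g7: attacked by Pf6; e8: attacked by Bh5; g8: attacked by Kh7.
Black has no legal moves → checkmate.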